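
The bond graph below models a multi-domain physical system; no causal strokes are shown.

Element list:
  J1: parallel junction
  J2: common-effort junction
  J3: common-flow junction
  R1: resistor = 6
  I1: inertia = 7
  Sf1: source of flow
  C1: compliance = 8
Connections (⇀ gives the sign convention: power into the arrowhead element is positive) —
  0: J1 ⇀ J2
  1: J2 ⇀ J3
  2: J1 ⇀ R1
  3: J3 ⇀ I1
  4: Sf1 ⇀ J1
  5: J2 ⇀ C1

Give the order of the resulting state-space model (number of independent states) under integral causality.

2  (C1, I1 all integral)

bond 4 stroke at Sf1  (Sf1 fixes flow; stroke at Sf1)
bond 3 stroke at I1  (I1: I, integral causality)
bond 1 stroke at J3  (common-f at J3 fixed by 3)
bond 5 stroke at J2  (C1: C, integral causality)
bond 0 stroke at J1  (J2 effort already set via bond 5)
bond 2 stroke at R1  (common-e at J1 fixed by 0)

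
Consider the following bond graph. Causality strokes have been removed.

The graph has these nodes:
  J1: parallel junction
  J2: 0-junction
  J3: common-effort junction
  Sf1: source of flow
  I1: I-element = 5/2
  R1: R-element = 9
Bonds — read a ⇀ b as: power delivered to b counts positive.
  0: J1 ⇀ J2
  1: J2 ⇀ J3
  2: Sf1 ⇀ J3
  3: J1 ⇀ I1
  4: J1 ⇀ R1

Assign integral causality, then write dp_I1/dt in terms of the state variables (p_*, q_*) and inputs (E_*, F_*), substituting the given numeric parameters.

dp_I1/dt = 9*F_Sf1 - 18*p_I1/5

b2 |Sf1  (source Sf1 imposes f)
b1 |J3  (J3 needs exactly one e-in)
b0 |J2  (closing 0-jn rule on J2)
b3 |I1  (I1: I, integral causality)
b4 |J1  (closing 0-jn rule on J1)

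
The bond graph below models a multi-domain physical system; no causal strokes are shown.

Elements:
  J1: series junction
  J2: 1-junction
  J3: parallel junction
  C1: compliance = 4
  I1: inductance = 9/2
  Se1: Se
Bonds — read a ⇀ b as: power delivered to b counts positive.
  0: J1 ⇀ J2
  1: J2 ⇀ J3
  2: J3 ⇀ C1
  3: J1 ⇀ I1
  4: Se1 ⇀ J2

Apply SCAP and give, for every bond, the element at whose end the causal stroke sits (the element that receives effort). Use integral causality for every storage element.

#4 stroke at J2  (Se1 (Se) sets effort on bond)
#2 stroke at J3  (C1 integral (e out))
#1 stroke at J2  (J3: bond 2 brought effort, rest push out)
#0 stroke at J1  (only one flow-in slot at J2)
#3 stroke at I1  (closing 1-jn rule on J1)

β0 stroke at J1
β1 stroke at J2
β2 stroke at J3
β3 stroke at I1
β4 stroke at J2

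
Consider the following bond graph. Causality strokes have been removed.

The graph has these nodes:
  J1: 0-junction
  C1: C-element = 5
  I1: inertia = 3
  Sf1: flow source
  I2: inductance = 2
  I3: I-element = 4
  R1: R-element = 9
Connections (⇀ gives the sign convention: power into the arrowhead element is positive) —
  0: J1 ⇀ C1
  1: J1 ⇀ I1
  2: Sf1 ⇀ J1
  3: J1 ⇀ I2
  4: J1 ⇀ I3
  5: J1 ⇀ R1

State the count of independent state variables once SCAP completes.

4  (C1, I1, I2, I3 all integral)

b2 |Sf1  (Sf1 fixes flow; stroke at Sf1)
b0 |J1  (C1 outputs effort q/C1)
b1 |I1  (0-jn J1 has e-setter on 0)
b3 |I2  (0-jn J1 has e-setter on 0)
b4 |I3  (J1: bond 0 brought effort, rest push out)
b5 |R1  (common-e at J1 fixed by 0)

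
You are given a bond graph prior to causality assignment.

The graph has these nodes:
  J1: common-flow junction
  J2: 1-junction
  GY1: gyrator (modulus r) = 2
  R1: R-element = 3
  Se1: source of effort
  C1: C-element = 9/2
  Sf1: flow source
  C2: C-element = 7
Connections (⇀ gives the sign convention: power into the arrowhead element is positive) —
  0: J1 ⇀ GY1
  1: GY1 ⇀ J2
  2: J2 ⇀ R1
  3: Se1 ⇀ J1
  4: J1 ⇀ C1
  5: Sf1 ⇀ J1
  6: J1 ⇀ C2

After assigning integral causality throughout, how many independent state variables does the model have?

bond 3 stroke→J1  (Se1: effort source, stroke at far end)
bond 5 stroke→Sf1  (source Sf1 imposes f)
bond 0 stroke→J1  (1-jn J1 has f-setter on 5)
bond 4 stroke→J1  (J1 flow already set via bond 5)
bond 6 stroke→J1  (common-f at J1 fixed by 5)
bond 1 stroke→J2  (GY GY1: same side as bond 0)
bond 2 stroke→R1  (J2: last free bond brings flow in)

2  (C1, C2 all integral)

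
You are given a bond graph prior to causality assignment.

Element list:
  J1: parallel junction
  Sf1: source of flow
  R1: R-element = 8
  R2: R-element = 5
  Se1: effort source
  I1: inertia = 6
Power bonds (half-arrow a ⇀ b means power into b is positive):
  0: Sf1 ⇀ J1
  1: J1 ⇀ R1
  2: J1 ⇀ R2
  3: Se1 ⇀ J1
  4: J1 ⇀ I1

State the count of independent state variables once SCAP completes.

1  (I1 all integral)

β0 |Sf1  (Sf1: flow source, stroke at near end)
β3 |J1  (Se1: effort source, stroke at far end)
β1 |R1  (J1 effort already set via bond 3)
β2 |R2  (J1: bond 3 brought effort, rest push out)
β4 |I1  (0-jn J1 has e-setter on 3)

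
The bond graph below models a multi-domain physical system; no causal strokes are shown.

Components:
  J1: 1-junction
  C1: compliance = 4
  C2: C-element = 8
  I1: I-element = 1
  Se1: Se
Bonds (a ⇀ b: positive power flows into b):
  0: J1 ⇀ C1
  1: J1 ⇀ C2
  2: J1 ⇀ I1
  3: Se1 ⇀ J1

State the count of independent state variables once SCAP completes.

3  (C1, C2, I1 all integral)

#3 stroke at J1  (Se1 (Se) sets effort on bond)
#0 stroke at J1  (prefer integral on C1)
#1 stroke at J1  (C2: C, integral causality)
#2 stroke at I1  (J1: last free bond brings flow in)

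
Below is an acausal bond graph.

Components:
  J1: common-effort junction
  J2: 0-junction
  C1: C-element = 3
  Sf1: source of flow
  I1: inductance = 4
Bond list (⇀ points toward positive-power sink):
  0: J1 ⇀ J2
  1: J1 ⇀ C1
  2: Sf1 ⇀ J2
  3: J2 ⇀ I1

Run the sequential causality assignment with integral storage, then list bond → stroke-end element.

β2 →Sf1  (Sf1: flow source, stroke at near end)
β1 →J1  (C1: C, integral causality)
β0 →J2  (J1: bond 1 brought effort, rest push out)
β3 →I1  (0-jn J2 has e-setter on 0)

bond 0 stroke at J2
bond 1 stroke at J1
bond 2 stroke at Sf1
bond 3 stroke at I1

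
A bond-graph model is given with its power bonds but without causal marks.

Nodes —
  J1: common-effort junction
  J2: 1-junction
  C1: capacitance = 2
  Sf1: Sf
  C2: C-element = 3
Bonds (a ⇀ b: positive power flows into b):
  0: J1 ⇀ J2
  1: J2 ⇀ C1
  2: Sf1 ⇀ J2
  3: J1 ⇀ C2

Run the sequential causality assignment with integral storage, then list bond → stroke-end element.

β0 |J2
β1 |J2
β2 |Sf1
β3 |J1

b2 |Sf1  (source Sf1 imposes f)
b0 |J2  (J2: bond 2 brought flow, rest push out)
b1 |J2  (1-jn J2 has f-setter on 2)
b3 |J1  (only one effort-in slot at J1)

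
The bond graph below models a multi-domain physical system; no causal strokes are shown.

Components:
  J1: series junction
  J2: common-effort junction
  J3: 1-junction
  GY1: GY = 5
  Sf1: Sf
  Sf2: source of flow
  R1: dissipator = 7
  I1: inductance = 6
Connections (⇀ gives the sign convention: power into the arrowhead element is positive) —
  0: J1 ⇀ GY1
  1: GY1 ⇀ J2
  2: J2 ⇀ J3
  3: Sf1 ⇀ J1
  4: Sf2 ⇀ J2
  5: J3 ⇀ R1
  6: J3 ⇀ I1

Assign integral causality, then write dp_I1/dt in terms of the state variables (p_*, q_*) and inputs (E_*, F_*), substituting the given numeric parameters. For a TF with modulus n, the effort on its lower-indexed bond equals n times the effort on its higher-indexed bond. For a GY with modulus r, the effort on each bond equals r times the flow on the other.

dp_I1/dt = 5*F_Sf1 - 7*p_I1/6

bond 3 stroke→Sf1  (Sf1 fixes flow; stroke at Sf1)
bond 4 stroke→Sf2  (Sf2: flow source, stroke at near end)
bond 0 stroke→J1  (J1 flow already set via bond 3)
bond 1 stroke→J2  (GY1: gyrator matches bond 0)
bond 2 stroke→J3  (J2: bond 1 brought effort, rest push out)
bond 6 stroke→I1  (I1: I, integral causality)
bond 5 stroke→J3  (J3: bond 6 brought flow, rest push out)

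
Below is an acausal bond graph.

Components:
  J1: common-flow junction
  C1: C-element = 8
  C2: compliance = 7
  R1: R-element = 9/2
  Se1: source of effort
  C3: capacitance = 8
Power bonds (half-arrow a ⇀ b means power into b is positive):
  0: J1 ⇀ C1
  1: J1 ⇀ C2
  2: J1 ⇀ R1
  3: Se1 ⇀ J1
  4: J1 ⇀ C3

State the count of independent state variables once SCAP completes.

#3 →J1  (source Se1 imposes e)
#0 →J1  (C1: C, integral causality)
#1 →J1  (prefer integral on C2)
#4 →J1  (C3 outputs effort q/C3)
#2 →R1  (only one flow-in slot at J1)

3  (C1, C2, C3 all integral)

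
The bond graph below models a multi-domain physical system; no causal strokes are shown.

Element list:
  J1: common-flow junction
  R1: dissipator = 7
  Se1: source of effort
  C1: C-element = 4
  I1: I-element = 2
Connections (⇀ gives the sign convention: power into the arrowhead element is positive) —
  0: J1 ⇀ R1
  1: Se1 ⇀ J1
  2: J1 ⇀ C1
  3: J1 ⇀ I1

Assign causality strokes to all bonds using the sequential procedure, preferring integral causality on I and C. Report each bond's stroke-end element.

#1 →J1  (Se1 (Se) sets effort on bond)
#2 →J1  (C1 integral (e out))
#3 →I1  (I1: I, integral causality)
#0 →J1  (1-jn J1 has f-setter on 3)

#0 →J1
#1 →J1
#2 →J1
#3 →I1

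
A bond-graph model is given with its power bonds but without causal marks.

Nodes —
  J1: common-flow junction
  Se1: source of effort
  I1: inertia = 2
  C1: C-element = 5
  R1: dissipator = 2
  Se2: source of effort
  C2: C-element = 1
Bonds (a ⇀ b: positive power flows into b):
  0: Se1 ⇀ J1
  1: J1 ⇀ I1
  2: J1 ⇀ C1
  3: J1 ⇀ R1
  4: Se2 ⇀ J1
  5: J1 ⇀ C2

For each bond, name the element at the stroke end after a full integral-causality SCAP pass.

bond 0 →J1
bond 1 →I1
bond 2 →J1
bond 3 →J1
bond 4 →J1
bond 5 →J1

bond 0 stroke at J1  (Se1 fixes effort; stroke away)
bond 4 stroke at J1  (source Se2 imposes e)
bond 1 stroke at I1  (I1 integral (f out))
bond 2 stroke at J1  (1-jn J1 has f-setter on 1)
bond 3 stroke at J1  (1-jn J1 has f-setter on 1)
bond 5 stroke at J1  (common-f at J1 fixed by 1)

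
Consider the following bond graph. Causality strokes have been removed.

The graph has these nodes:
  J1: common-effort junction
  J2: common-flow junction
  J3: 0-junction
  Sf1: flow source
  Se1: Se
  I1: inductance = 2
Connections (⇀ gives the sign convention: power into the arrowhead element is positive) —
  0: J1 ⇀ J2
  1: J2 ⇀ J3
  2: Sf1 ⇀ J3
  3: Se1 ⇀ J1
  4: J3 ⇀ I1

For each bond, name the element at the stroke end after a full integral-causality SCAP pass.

bond 0 stroke at J2
bond 1 stroke at J3
bond 2 stroke at Sf1
bond 3 stroke at J1
bond 4 stroke at I1

#2 stroke at Sf1  (Sf1 fixes flow; stroke at Sf1)
#3 stroke at J1  (Se1 fixes effort; stroke away)
#0 stroke at J2  (J1: bond 3 brought effort, rest push out)
#1 stroke at J3  (closing 1-jn rule on J2)
#4 stroke at I1  (0-jn J3 has e-setter on 1)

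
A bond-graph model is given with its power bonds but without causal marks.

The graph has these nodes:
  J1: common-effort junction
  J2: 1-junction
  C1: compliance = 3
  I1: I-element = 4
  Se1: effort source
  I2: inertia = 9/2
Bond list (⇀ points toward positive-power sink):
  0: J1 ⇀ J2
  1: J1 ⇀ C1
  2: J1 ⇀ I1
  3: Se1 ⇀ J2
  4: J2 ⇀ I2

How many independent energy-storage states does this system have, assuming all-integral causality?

#3 stroke at J2  (Se1 (Se) sets effort on bond)
#1 stroke at J1  (prefer integral on C1)
#0 stroke at J2  (J1: bond 1 brought effort, rest push out)
#2 stroke at I1  (J1 effort already set via bond 1)
#4 stroke at I2  (closing 1-jn rule on J2)

3  (C1, I1, I2 all integral)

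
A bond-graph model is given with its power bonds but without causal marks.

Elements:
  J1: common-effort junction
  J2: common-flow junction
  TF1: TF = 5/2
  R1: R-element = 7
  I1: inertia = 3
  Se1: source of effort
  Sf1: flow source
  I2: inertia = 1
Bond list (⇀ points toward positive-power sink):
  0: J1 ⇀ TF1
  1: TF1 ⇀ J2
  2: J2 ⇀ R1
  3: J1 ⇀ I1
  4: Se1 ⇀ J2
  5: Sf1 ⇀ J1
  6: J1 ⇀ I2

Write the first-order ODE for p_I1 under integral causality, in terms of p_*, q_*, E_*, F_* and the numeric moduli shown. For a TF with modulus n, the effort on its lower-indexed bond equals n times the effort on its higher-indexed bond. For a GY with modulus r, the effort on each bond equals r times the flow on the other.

#4 stroke→J2  (Se1 (Se) sets effort on bond)
#5 stroke→Sf1  (source Sf1 imposes f)
#3 stroke→I1  (prefer integral on I1)
#6 stroke→I2  (I2: I, integral causality)
#0 stroke→J1  (closing 0-jn rule on J1)
#1 stroke→TF1  (through TF1, causality passes straight; one stroke at TF1)
#2 stroke→J2  (common-f at J2 fixed by 1)

dp_I1/dt = -5*E_Se1/2 + 175*F_Sf1/4 - 175*p_I1/12 - 175*p_I2/4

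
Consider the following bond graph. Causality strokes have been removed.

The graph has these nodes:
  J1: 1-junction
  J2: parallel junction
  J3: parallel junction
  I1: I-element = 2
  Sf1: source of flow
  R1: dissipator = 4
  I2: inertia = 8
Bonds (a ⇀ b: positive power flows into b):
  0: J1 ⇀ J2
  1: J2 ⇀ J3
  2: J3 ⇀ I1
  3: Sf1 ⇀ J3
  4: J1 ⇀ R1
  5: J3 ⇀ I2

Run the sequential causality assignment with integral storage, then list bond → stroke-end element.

b0 |J2
b1 |J3
b2 |I1
b3 |Sf1
b4 |J1
b5 |I2

b3 →Sf1  (Sf1 fixes flow; stroke at Sf1)
b2 →I1  (I1: I, integral causality)
b5 →I2  (I2 outputs flow p/I2)
b1 →J3  (only one effort-in slot at J3)
b0 →J2  (closing 0-jn rule on J2)
b4 →J1  (J1 flow already set via bond 0)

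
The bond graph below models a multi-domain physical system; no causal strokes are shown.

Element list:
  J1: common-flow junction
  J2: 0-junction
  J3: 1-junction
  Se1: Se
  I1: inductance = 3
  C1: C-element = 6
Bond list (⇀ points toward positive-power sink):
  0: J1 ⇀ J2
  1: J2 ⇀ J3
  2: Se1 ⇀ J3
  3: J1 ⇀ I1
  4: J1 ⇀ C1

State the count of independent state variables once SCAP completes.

2  (C1, I1 all integral)

#2 |J3  (Se1: effort source, stroke at far end)
#1 |J2  (J3 needs exactly one f-in)
#0 |J1  (common-e at J2 fixed by 1)
#3 |I1  (prefer integral on I1)
#4 |J1  (1-jn J1 has f-setter on 3)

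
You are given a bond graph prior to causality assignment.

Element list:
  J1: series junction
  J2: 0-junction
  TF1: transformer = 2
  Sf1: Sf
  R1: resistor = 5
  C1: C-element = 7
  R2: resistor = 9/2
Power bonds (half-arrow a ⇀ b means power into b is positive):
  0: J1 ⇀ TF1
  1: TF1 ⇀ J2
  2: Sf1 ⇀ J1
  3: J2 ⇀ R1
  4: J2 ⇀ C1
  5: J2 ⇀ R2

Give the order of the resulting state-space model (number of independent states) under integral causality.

1  (C1 all integral)

bond 2 |Sf1  (Sf1 fixes flow; stroke at Sf1)
bond 0 |J1  (J1 flow already set via bond 2)
bond 1 |TF1  (TF1: transformer flips bond 0)
bond 4 |J2  (prefer integral on C1)
bond 3 |R1  (0-jn J2 has e-setter on 4)
bond 5 |R2  (J2: bond 4 brought effort, rest push out)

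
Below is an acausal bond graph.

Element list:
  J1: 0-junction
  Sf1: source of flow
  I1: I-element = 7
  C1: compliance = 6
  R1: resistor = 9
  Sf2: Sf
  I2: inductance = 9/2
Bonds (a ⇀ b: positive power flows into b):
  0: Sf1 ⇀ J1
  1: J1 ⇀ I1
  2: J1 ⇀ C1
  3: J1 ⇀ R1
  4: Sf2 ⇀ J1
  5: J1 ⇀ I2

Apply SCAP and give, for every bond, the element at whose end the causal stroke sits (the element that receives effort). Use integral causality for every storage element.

β0 stroke at Sf1
β1 stroke at I1
β2 stroke at J1
β3 stroke at R1
β4 stroke at Sf2
β5 stroke at I2

bond 0 →Sf1  (source Sf1 imposes f)
bond 4 →Sf2  (Sf2: flow source, stroke at near end)
bond 1 →I1  (I1 integral (f out))
bond 2 →J1  (prefer integral on C1)
bond 3 →R1  (0-jn J1 has e-setter on 2)
bond 5 →I2  (J1: bond 2 brought effort, rest push out)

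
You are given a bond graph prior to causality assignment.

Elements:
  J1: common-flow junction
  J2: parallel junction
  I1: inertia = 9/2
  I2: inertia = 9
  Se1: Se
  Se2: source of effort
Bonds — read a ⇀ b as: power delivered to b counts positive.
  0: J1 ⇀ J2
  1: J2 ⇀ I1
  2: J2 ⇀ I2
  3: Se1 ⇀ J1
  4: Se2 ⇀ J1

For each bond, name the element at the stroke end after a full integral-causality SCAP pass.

bond 3 →J1  (Se1 (Se) sets effort on bond)
bond 4 →J1  (Se2 (Se) sets effort on bond)
bond 0 →J2  (closing 1-jn rule on J1)
bond 1 →I1  (J2 effort already set via bond 0)
bond 2 →I2  (common-e at J2 fixed by 0)

bond 0 →J2
bond 1 →I1
bond 2 →I2
bond 3 →J1
bond 4 →J1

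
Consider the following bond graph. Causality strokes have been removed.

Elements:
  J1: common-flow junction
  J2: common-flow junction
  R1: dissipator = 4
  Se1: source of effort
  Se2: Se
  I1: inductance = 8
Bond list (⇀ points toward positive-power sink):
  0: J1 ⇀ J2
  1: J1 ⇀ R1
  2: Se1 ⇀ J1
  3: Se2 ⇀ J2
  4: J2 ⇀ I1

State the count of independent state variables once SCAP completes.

1  (I1 all integral)

b2 →J1  (Se1 fixes effort; stroke away)
b3 →J2  (source Se2 imposes e)
b4 →I1  (I1: I, integral causality)
b0 →J2  (J2 flow already set via bond 4)
b1 →J1  (1-jn J1 has f-setter on 0)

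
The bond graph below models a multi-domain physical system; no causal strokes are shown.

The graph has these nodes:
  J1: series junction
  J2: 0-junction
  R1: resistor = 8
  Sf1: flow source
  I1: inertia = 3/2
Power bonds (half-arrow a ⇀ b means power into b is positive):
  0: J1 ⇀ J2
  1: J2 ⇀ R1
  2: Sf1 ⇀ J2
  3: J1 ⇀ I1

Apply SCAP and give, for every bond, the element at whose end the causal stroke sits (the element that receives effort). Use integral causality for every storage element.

β0 →J1
β1 →J2
β2 →Sf1
β3 →I1

#2 stroke→Sf1  (Sf1 (Sf) sets flow on bond)
#3 stroke→I1  (prefer integral on I1)
#0 stroke→J1  (common-f at J1 fixed by 3)
#1 stroke→J2  (closing 0-jn rule on J2)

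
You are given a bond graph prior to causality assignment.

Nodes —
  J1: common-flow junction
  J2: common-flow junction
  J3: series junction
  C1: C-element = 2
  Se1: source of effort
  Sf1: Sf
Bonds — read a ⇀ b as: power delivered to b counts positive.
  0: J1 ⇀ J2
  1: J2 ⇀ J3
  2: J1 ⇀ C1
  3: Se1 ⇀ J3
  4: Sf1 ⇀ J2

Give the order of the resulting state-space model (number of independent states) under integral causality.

β3 stroke at J3  (Se1 fixes effort; stroke away)
β4 stroke at Sf1  (Sf1 fixes flow; stroke at Sf1)
β0 stroke at J2  (J2 flow already set via bond 4)
β1 stroke at J2  (J2: bond 4 brought flow, rest push out)
β2 stroke at J1  (common-f at J1 fixed by 0)

1  (C1 all integral)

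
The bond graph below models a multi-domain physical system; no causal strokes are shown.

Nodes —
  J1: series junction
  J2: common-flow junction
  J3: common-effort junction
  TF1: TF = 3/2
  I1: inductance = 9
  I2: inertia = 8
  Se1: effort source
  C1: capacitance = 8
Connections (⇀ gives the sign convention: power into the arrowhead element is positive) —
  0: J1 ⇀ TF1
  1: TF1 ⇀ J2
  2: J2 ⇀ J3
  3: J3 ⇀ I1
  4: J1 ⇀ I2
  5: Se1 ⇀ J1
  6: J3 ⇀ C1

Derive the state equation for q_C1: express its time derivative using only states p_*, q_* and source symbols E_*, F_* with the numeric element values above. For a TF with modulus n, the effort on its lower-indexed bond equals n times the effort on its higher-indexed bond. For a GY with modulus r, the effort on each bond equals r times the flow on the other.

β5 stroke→J1  (Se1: effort source, stroke at far end)
β3 stroke→I1  (prefer integral on I1)
β4 stroke→I2  (prefer integral on I2)
β0 stroke→J1  (J1 flow already set via bond 4)
β1 stroke→TF1  (TF1: transformer flips bond 0)
β2 stroke→J2  (common-f at J2 fixed by 1)
β6 stroke→J3  (J3: last free bond brings effort in)

dq_C1/dt = -p_I1/9 + 3*p_I2/16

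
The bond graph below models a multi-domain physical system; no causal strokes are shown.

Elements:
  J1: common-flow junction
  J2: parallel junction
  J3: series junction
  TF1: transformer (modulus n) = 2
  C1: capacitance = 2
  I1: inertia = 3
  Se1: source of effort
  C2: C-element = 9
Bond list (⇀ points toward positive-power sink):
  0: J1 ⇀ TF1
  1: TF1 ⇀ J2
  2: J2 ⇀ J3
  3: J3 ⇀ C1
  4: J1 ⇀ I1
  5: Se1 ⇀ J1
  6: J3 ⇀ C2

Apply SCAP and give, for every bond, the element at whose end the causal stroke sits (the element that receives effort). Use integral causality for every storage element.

#5 stroke at J1  (Se1: effort source, stroke at far end)
#3 stroke at J3  (C1 outputs effort q/C1)
#4 stroke at I1  (I1 outputs flow p/I1)
#0 stroke at J1  (1-jn J1 has f-setter on 4)
#1 stroke at TF1  (TF1: transformer flips bond 0)
#2 stroke at J2  (J2 needs exactly one e-in)
#6 stroke at J3  (common-f at J3 fixed by 2)

bond 0 |J1
bond 1 |TF1
bond 2 |J2
bond 3 |J3
bond 4 |I1
bond 5 |J1
bond 6 |J3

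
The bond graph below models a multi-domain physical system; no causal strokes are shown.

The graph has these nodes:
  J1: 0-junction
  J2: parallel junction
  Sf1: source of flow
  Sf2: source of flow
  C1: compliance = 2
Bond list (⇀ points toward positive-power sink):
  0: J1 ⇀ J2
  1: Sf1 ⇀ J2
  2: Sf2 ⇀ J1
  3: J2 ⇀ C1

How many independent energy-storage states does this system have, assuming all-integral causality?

1  (C1 all integral)

β1 stroke→Sf1  (source Sf1 imposes f)
β2 stroke→Sf2  (source Sf2 imposes f)
β0 stroke→J1  (J1: last free bond brings effort in)
β3 stroke→J2  (J2: last free bond brings effort in)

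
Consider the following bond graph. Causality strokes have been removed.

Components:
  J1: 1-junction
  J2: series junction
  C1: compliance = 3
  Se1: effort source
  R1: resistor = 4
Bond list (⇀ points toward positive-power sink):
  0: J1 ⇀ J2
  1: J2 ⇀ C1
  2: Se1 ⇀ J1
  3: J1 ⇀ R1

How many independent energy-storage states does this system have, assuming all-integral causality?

1  (C1 all integral)

#2 stroke at J1  (Se1 (Se) sets effort on bond)
#1 stroke at J2  (C1 outputs effort q/C1)
#0 stroke at J1  (J2 needs exactly one f-in)
#3 stroke at R1  (J1 needs exactly one f-in)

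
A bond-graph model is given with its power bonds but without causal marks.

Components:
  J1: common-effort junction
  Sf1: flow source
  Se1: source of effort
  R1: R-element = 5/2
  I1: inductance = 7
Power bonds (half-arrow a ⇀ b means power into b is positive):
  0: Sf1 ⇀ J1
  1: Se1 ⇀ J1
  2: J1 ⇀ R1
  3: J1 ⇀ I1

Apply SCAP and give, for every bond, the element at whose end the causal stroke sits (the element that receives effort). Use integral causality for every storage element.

bond 0 stroke→Sf1  (Sf1: flow source, stroke at near end)
bond 1 stroke→J1  (Se1 (Se) sets effort on bond)
bond 2 stroke→R1  (common-e at J1 fixed by 1)
bond 3 stroke→I1  (0-jn J1 has e-setter on 1)

#0 |Sf1
#1 |J1
#2 |R1
#3 |I1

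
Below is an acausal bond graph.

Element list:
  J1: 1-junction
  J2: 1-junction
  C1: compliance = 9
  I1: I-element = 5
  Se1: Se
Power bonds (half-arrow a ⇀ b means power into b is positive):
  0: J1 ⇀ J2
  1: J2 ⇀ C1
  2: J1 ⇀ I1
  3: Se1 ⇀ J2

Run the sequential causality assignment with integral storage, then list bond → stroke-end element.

#3 stroke→J2  (Se1 (Se) sets effort on bond)
#1 stroke→J2  (C1: C, integral causality)
#0 stroke→J1  (only one flow-in slot at J2)
#2 stroke→I1  (J1 needs exactly one f-in)

b0 |J1
b1 |J2
b2 |I1
b3 |J2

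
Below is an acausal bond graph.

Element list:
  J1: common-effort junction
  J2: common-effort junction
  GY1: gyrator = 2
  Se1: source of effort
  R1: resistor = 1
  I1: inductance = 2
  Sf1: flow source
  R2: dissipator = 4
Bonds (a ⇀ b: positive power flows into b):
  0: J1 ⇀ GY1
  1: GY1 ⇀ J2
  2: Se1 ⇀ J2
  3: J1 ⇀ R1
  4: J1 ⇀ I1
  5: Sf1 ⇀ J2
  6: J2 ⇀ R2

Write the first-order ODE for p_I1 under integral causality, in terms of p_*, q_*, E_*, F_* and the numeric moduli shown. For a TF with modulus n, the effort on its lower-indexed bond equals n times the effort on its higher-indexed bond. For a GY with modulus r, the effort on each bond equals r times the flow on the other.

dp_I1/dt = -E_Se1/2 - p_I1/2

#2 →J2  (Se1: effort source, stroke at far end)
#5 →Sf1  (Sf1: flow source, stroke at near end)
#1 →GY1  (J2: bond 2 brought effort, rest push out)
#6 →R2  (J2: bond 2 brought effort, rest push out)
#0 →GY1  (GY1 both-in/both-out from 1)
#4 →I1  (I1: I, integral causality)
#3 →J1  (closing 0-jn rule on J1)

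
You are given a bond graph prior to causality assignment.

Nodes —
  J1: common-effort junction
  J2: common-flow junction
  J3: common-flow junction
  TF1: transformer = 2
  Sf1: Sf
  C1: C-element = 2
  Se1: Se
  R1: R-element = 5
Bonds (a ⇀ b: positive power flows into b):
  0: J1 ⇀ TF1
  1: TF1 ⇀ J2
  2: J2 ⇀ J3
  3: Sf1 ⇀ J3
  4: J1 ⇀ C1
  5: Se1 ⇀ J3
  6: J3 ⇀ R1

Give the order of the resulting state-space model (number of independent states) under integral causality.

1  (C1 all integral)

β3 →Sf1  (Sf1: flow source, stroke at near end)
β5 →J3  (Se1 (Se) sets effort on bond)
β2 →J3  (1-jn J3 has f-setter on 3)
β6 →J3  (J3 flow already set via bond 3)
β1 →J2  (J2: bond 2 brought flow, rest push out)
β0 →TF1  (TF1 one-in-one-out from 1)
β4 →J1  (only one effort-in slot at J1)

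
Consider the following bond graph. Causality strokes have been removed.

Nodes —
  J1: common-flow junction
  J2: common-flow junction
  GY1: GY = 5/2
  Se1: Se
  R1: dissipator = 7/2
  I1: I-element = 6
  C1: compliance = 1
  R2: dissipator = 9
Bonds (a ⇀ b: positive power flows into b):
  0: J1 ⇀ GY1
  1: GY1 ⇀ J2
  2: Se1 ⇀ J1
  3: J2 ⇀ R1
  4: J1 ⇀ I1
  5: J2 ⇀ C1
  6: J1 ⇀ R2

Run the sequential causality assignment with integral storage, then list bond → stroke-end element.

b0 stroke→J1
b1 stroke→J2
b2 stroke→J1
b3 stroke→R1
b4 stroke→I1
b5 stroke→J2
b6 stroke→J1

bond 2 stroke at J1  (Se1 (Se) sets effort on bond)
bond 4 stroke at I1  (prefer integral on I1)
bond 0 stroke at J1  (J1 flow already set via bond 4)
bond 6 stroke at J1  (1-jn J1 has f-setter on 4)
bond 1 stroke at J2  (through GY1, causality inverts; strokes same side of GY1)
bond 5 stroke at J2  (C1 integral (e out))
bond 3 stroke at R1  (J2: last free bond brings flow in)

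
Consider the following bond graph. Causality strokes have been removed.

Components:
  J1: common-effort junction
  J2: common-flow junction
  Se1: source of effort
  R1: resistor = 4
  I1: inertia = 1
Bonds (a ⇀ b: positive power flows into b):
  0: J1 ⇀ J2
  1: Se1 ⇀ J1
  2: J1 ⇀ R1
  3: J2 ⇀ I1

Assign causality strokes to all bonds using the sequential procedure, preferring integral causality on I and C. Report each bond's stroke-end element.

b1 stroke→J1  (Se1 (Se) sets effort on bond)
b0 stroke→J2  (J1 effort already set via bond 1)
b2 stroke→R1  (J1: bond 1 brought effort, rest push out)
b3 stroke→I1  (only one flow-in slot at J2)

β0 stroke at J2
β1 stroke at J1
β2 stroke at R1
β3 stroke at I1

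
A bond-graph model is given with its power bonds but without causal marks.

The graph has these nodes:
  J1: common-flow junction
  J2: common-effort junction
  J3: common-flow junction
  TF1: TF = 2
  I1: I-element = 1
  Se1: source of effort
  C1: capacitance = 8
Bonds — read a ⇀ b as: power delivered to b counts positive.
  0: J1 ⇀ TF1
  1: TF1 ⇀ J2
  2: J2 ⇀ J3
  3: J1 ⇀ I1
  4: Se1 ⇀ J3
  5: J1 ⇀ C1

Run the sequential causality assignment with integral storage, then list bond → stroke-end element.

β0 stroke→J1
β1 stroke→TF1
β2 stroke→J2
β3 stroke→I1
β4 stroke→J3
β5 stroke→J1

β4 stroke→J3  (source Se1 imposes e)
β2 stroke→J2  (only one flow-in slot at J3)
β1 stroke→TF1  (J2 effort already set via bond 2)
β0 stroke→J1  (TF1: transformer flips bond 1)
β3 stroke→I1  (I1 outputs flow p/I1)
β5 stroke→J1  (J1: bond 3 brought flow, rest push out)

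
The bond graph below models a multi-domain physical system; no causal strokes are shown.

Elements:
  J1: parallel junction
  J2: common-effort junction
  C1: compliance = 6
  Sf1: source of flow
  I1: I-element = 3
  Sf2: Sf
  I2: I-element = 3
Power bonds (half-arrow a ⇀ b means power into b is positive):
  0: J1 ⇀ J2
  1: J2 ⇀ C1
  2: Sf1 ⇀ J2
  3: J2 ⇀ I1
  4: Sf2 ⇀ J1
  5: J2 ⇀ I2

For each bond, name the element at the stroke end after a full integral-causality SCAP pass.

bond 0 →J1
bond 1 →J2
bond 2 →Sf1
bond 3 →I1
bond 4 →Sf2
bond 5 →I2

b2 →Sf1  (source Sf1 imposes f)
b4 →Sf2  (Sf2 fixes flow; stroke at Sf2)
b0 →J1  (closing 0-jn rule on J1)
b1 →J2  (C1 outputs effort q/C1)
b3 →I1  (J2: bond 1 brought effort, rest push out)
b5 →I2  (J2 effort already set via bond 1)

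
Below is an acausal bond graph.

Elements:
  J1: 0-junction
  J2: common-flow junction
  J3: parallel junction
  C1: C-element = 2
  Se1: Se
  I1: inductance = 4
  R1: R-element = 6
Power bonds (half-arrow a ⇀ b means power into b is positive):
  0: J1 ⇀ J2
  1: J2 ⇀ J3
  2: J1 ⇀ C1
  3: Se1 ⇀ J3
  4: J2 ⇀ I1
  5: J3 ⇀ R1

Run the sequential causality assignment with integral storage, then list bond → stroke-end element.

bond 3 |J3  (source Se1 imposes e)
bond 1 |J2  (0-jn J3 has e-setter on 3)
bond 5 |R1  (common-e at J3 fixed by 3)
bond 2 |J1  (prefer integral on C1)
bond 0 |J2  (0-jn J1 has e-setter on 2)
bond 4 |I1  (only one flow-in slot at J2)

#0 |J2
#1 |J2
#2 |J1
#3 |J3
#4 |I1
#5 |R1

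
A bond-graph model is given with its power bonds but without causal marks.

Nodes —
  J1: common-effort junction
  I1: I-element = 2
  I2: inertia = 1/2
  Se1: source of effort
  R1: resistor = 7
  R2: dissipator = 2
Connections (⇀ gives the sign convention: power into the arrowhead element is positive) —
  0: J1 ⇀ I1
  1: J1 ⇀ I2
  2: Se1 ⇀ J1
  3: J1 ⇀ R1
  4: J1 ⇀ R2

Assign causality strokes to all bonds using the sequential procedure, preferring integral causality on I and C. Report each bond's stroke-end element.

b0 stroke→I1
b1 stroke→I2
b2 stroke→J1
b3 stroke→R1
b4 stroke→R2

bond 2 stroke→J1  (Se1: effort source, stroke at far end)
bond 0 stroke→I1  (common-e at J1 fixed by 2)
bond 1 stroke→I2  (J1: bond 2 brought effort, rest push out)
bond 3 stroke→R1  (J1: bond 2 brought effort, rest push out)
bond 4 stroke→R2  (J1: bond 2 brought effort, rest push out)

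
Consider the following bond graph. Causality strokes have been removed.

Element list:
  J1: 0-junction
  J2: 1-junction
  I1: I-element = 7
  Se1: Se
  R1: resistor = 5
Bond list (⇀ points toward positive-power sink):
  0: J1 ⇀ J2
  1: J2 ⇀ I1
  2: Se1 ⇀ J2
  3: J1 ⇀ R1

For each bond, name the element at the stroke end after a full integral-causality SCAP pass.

b2 stroke at J2  (Se1 fixes effort; stroke away)
b1 stroke at I1  (prefer integral on I1)
b0 stroke at J2  (J2 flow already set via bond 1)
b3 stroke at J1  (only one effort-in slot at J1)

bond 0 stroke→J2
bond 1 stroke→I1
bond 2 stroke→J2
bond 3 stroke→J1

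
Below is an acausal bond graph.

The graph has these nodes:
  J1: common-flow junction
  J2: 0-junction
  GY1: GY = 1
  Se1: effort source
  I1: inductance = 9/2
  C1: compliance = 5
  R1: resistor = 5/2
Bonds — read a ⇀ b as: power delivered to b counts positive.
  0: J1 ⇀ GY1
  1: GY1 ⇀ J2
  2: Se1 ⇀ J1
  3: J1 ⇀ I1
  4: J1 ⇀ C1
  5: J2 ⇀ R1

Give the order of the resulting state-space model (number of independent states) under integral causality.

2  (C1, I1 all integral)

bond 2 →J1  (Se1 (Se) sets effort on bond)
bond 3 →I1  (I1: I, integral causality)
bond 0 →J1  (J1 flow already set via bond 3)
bond 4 →J1  (J1: bond 3 brought flow, rest push out)
bond 1 →J2  (GY1: gyrator matches bond 0)
bond 5 →R1  (0-jn J2 has e-setter on 1)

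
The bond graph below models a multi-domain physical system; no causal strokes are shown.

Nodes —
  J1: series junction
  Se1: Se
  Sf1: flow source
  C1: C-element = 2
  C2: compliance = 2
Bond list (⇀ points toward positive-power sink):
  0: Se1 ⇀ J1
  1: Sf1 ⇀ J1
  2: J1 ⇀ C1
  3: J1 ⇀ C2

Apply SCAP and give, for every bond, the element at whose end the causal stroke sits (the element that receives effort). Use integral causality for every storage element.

β0 →J1
β1 →Sf1
β2 →J1
β3 →J1

β0 →J1  (Se1 fixes effort; stroke away)
β1 →Sf1  (Sf1 fixes flow; stroke at Sf1)
β2 →J1  (J1: bond 1 brought flow, rest push out)
β3 →J1  (J1: bond 1 brought flow, rest push out)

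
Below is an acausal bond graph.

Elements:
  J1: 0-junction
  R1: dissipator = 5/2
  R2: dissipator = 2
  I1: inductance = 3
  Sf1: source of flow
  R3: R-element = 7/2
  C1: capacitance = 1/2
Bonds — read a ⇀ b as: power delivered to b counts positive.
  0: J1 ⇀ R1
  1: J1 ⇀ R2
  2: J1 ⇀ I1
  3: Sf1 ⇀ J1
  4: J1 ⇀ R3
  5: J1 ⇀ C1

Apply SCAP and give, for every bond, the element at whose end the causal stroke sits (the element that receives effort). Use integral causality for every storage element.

#3 stroke→Sf1  (source Sf1 imposes f)
#2 stroke→I1  (I1 integral (f out))
#5 stroke→J1  (C1 outputs effort q/C1)
#0 stroke→R1  (J1 effort already set via bond 5)
#1 stroke→R2  (J1 effort already set via bond 5)
#4 stroke→R3  (0-jn J1 has e-setter on 5)

#0 stroke→R1
#1 stroke→R2
#2 stroke→I1
#3 stroke→Sf1
#4 stroke→R3
#5 stroke→J1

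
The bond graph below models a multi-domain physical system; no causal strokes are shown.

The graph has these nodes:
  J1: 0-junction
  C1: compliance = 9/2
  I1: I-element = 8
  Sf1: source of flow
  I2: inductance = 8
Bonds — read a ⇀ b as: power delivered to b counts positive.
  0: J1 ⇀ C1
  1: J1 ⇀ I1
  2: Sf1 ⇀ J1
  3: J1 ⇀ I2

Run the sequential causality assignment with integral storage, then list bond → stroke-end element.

bond 0 stroke at J1
bond 1 stroke at I1
bond 2 stroke at Sf1
bond 3 stroke at I2

#2 →Sf1  (Sf1 (Sf) sets flow on bond)
#0 →J1  (C1: C, integral causality)
#1 →I1  (J1: bond 0 brought effort, rest push out)
#3 →I2  (common-e at J1 fixed by 0)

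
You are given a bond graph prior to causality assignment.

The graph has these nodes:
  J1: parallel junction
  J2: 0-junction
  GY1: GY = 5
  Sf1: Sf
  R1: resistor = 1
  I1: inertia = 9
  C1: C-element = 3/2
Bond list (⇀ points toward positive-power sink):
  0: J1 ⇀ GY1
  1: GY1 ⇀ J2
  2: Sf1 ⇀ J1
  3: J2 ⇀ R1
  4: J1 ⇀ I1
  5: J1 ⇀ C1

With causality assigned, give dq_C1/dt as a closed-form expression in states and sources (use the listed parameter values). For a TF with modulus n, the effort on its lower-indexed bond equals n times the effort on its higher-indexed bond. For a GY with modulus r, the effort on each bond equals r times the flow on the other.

dq_C1/dt = F_Sf1 - p_I1/9 - 2*q_C1/75

bond 2 →Sf1  (Sf1 fixes flow; stroke at Sf1)
bond 4 →I1  (prefer integral on I1)
bond 5 →J1  (C1 integral (e out))
bond 0 →GY1  (J1: bond 5 brought effort, rest push out)
bond 1 →GY1  (GY1 both-in/both-out from 0)
bond 3 →J2  (closing 0-jn rule on J2)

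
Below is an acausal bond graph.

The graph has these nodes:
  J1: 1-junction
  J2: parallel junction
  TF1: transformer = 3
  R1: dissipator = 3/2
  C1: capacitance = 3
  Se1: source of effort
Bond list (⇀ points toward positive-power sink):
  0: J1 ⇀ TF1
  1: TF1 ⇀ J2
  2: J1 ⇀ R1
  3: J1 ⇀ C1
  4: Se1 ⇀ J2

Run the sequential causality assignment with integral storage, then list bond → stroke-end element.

β0 |J1
β1 |TF1
β2 |R1
β3 |J1
β4 |J2

b4 |J2  (source Se1 imposes e)
b1 |TF1  (J2 effort already set via bond 4)
b0 |J1  (through TF1, causality passes straight; one stroke at TF1)
b3 |J1  (C1 integral (e out))
b2 |R1  (J1 needs exactly one f-in)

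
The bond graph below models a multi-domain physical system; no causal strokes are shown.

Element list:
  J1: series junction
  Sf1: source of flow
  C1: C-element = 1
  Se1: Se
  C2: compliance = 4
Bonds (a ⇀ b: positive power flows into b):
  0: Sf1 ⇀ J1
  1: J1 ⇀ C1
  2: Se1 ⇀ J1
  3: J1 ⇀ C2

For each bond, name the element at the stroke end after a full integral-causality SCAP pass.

bond 0 →Sf1
bond 1 →J1
bond 2 →J1
bond 3 →J1

#0 |Sf1  (source Sf1 imposes f)
#2 |J1  (Se1 fixes effort; stroke away)
#1 |J1  (J1: bond 0 brought flow, rest push out)
#3 |J1  (common-f at J1 fixed by 0)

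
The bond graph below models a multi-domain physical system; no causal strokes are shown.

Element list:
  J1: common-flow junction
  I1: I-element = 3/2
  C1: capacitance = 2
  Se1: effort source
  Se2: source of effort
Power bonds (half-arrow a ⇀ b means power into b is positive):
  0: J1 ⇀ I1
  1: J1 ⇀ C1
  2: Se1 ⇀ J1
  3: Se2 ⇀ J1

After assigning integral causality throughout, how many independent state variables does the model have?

2  (C1, I1 all integral)

#2 stroke→J1  (source Se1 imposes e)
#3 stroke→J1  (source Se2 imposes e)
#0 stroke→I1  (prefer integral on I1)
#1 stroke→J1  (common-f at J1 fixed by 0)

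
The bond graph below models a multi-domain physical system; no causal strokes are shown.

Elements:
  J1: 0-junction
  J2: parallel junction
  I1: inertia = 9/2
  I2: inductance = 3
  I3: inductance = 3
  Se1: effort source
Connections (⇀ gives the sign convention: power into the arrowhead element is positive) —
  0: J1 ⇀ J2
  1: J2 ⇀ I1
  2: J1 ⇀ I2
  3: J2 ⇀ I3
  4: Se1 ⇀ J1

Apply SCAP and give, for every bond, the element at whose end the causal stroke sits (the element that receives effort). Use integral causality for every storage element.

b0 |J2
b1 |I1
b2 |I2
b3 |I3
b4 |J1

β4 stroke at J1  (Se1 fixes effort; stroke away)
β0 stroke at J2  (J1 effort already set via bond 4)
β2 stroke at I2  (J1: bond 4 brought effort, rest push out)
β1 stroke at I1  (J2 effort already set via bond 0)
β3 stroke at I3  (J2: bond 0 brought effort, rest push out)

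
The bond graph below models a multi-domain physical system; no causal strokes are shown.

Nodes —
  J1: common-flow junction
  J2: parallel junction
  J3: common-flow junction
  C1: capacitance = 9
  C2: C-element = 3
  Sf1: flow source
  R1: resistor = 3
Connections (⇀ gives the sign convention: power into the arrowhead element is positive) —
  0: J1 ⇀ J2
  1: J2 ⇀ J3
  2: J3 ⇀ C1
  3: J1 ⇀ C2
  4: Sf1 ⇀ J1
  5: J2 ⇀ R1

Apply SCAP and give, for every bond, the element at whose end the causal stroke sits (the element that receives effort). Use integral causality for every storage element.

bond 4 stroke at Sf1  (source Sf1 imposes f)
bond 0 stroke at J1  (1-jn J1 has f-setter on 4)
bond 3 stroke at J1  (common-f at J1 fixed by 4)
bond 2 stroke at J3  (C1 integral (e out))
bond 1 stroke at J2  (J3 needs exactly one f-in)
bond 5 stroke at R1  (J2: bond 1 brought effort, rest push out)

b0 |J1
b1 |J2
b2 |J3
b3 |J1
b4 |Sf1
b5 |R1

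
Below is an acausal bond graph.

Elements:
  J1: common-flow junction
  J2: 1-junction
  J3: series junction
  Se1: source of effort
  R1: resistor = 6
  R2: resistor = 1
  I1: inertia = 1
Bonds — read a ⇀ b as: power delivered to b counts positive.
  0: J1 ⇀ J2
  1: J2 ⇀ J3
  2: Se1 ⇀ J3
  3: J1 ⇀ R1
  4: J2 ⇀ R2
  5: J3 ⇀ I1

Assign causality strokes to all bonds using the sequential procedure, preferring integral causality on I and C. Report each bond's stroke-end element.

#0 |J2
#1 |J3
#2 |J3
#3 |J1
#4 |J2
#5 |I1

bond 2 |J3  (Se1 fixes effort; stroke away)
bond 5 |I1  (I1: I, integral causality)
bond 1 |J3  (common-f at J3 fixed by 5)
bond 0 |J2  (J2: bond 1 brought flow, rest push out)
bond 4 |J2  (J2 flow already set via bond 1)
bond 3 |J1  (common-f at J1 fixed by 0)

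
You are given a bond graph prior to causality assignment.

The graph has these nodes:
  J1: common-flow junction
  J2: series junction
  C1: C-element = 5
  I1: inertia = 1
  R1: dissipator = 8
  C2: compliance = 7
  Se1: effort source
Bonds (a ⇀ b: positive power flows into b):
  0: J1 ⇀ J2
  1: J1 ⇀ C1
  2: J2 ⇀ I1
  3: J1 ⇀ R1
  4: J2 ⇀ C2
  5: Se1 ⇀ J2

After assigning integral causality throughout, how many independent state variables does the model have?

b5 →J2  (Se1: effort source, stroke at far end)
b1 →J1  (prefer integral on C1)
b2 →I1  (I1 outputs flow p/I1)
b0 →J2  (1-jn J2 has f-setter on 2)
b4 →J2  (1-jn J2 has f-setter on 2)
b3 →J1  (1-jn J1 has f-setter on 0)

3  (C1, C2, I1 all integral)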